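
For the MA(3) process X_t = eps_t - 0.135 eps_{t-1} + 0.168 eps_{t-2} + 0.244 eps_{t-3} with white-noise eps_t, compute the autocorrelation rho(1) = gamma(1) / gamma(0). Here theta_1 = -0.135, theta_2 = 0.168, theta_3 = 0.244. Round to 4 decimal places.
\rho(1) = -0.1055

For an MA(q) process with theta_0 = 1, the autocovariance is
  gamma(k) = sigma^2 * sum_{i=0..q-k} theta_i * theta_{i+k},
and rho(k) = gamma(k) / gamma(0). Sigma^2 cancels.
  numerator   = (1)*(-0.135) + (-0.135)*(0.168) + (0.168)*(0.244) = -0.116688.
  denominator = (1)^2 + (-0.135)^2 + (0.168)^2 + (0.244)^2 = 1.105985.
  rho(1) = -0.116688 / 1.105985 = -0.1055.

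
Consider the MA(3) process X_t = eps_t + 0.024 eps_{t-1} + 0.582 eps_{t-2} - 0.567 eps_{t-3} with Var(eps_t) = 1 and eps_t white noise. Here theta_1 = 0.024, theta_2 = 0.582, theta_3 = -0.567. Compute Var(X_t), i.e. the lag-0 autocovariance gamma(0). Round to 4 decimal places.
\gamma(0) = 1.6608

For an MA(q) process X_t = eps_t + sum_i theta_i eps_{t-i} with
Var(eps_t) = sigma^2, the variance is
  gamma(0) = sigma^2 * (1 + sum_i theta_i^2).
  sum_i theta_i^2 = (0.024)^2 + (0.582)^2 + (-0.567)^2 = 0.000576 + 0.338724 + 0.321489 = 0.660789.
  gamma(0) = 1 * (1 + 0.660789) = 1 * 1.660789 = 1.660789, which rounds to 1.6608.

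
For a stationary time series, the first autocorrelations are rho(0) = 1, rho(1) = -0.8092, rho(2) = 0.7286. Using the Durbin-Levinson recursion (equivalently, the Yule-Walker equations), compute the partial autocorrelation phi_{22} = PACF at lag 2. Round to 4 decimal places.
\phi_{22} = 0.2138

The PACF at lag k is phi_{kk}, the last component of the solution
to the Yule-Walker system G_k phi = r_k where
  (G_k)_{ij} = rho(|i - j|), (r_k)_i = rho(i), i,j = 1..k.
Equivalently, Durbin-Levinson gives phi_{kk} iteratively:
  phi_{11} = rho(1)
  phi_{kk} = [rho(k) - sum_{j=1..k-1} phi_{k-1,j} rho(k-j)]
            / [1 - sum_{j=1..k-1} phi_{k-1,j} rho(j)],
  phi_{k,j} = phi_{k-1,j} - phi_{kk} phi_{k-1,k-j},  j = 1..k-1.
Step k = 1:
  phi_11 = rho(1) = -0.8092.
Step k = 2:
  phi_22 = [rho(2) - phi_11 rho(1)] / [1 - phi_11 rho(1)] = [0.7286 - (-0.8092)(-0.8092)] / [1 - (-0.8092)(-0.8092)]
         = 0.07379536 / 0.34519536 = 0.2138.
Therefore phi_{22} = 0.2138.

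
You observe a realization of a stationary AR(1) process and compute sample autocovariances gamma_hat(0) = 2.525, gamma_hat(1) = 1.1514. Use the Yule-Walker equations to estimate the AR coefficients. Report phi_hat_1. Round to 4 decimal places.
\hat\phi_{1} = 0.4560

The Yule-Walker equations for an AR(p) process read, in matrix form,
  Gamma_p phi = r_p,   with   (Gamma_p)_{ij} = gamma(|i - j|),
                       (r_p)_i = gamma(i),   i,j = 1..p.
Substitute the sample gammas (Toeplitz matrix and right-hand side of size 1):
  Gamma_p = [[2.525]]
  r_p     = [1.1514]
With p = 1 this is the single equation gamma(0) phi_1 = gamma(1):
  phi_hat_1 = gamma(1) / gamma(0) = 1.1514 / 2.525 = 0.4560.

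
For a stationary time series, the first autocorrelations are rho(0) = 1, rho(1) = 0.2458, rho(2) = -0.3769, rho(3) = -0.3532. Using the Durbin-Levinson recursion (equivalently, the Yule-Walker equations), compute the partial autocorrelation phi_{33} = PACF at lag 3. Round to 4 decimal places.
\phi_{33} = -0.1400

The PACF at lag k is phi_{kk}, the last component of the solution
to the Yule-Walker system G_k phi = r_k where
  (G_k)_{ij} = rho(|i - j|), (r_k)_i = rho(i), i,j = 1..k.
Equivalently, Durbin-Levinson gives phi_{kk} iteratively:
  phi_{11} = rho(1)
  phi_{kk} = [rho(k) - sum_{j=1..k-1} phi_{k-1,j} rho(k-j)]
            / [1 - sum_{j=1..k-1} phi_{k-1,j} rho(j)],
  phi_{k,j} = phi_{k-1,j} - phi_{kk} phi_{k-1,k-j},  j = 1..k-1.
Step k = 1:
  phi_11 = rho(1) = 0.2458.
Step k = 2:
  phi_22 = [rho(2) - phi_11 rho(1)] / [1 - phi_11 rho(1)] = [-0.3769 - (0.2458)(0.2458)] / [1 - (0.2458)(0.2458)]
         = -0.43731764 / 0.93958236 = -0.465438.
  Update: phi_21 = phi_11 - phi_22 phi_11 = 0.2458 - (-0.465438)(0.2458) = 0.360205.
Step k = 3:
  phi_33 = [rho(3) - phi_21 rho(2) - phi_22 rho(1)] / [1 - phi_21 rho(1) - phi_22 rho(2)]
    numerator   = -0.3532 - (0.360205)(-0.3769) - (-0.465438)(0.2458) = -0.10303409
    denominator = 1 - (0.360205)(0.2458) - (-0.465438)(-0.3769) = 0.73603797
  phi_33 = -0.10303409 / 0.73603797 = -0.14.
Therefore phi_{33} = -0.1400.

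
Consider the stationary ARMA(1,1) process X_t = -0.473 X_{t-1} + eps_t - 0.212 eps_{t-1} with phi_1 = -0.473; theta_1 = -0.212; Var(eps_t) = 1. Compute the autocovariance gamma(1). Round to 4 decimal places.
\gamma(1) = -0.9709

Multiply the model equation by X_{t-k} and take expectations. With theta_0 = psi_0 = 1 and psi_j the MA(infinity) weights, this gives
  gamma(k) - sum_i phi_i gamma(k-i) = c_k,
  c_k = sigma^2 * sum_{j=k..q} theta_j psi_{j-k}   (c_k = 0 for k > q),
using gamma(-m) = gamma(m).
psi-weights needed (psi_j = theta_j + sum_i phi_i psi_{j-i}):
  psi_1 = theta_1 + phi_1 = -0.212 + (-0.473) = -0.685
Right-hand sides:
  c_0 = sigma^2 (1 + theta_1 psi_1) = 1 * (1 + (-0.212)(-0.685)) = 1 * 1.14522 = 1.14522
  c_1 = sigma^2 theta_1 = 1 * (-0.212) = -0.212
  c_2 = 0
Equations for k = 0 and k = 1 (AR order 1):
  gamma(0) = phi_1 gamma(1) + c_0
  gamma(1) = phi_1 gamma(0) + c_1
Substituting the second into the first: gamma(0) (1 - phi_1^2) = c_0 + phi_1 c_1, so
  gamma(0) = (c_0 + phi_1 c_1) / (1 - phi_1^2) = (1.14522 + (-0.473)(-0.212)) / (1 - (-0.473)^2) = 1.245496 / 0.776271 = 1.60446.
  gamma(1) = phi_1 gamma(0) + c_1 = (-0.473)(1.60446) + (-0.212) = -0.97091.
Therefore gamma(1) = -0.9709 (to 4 decimal places).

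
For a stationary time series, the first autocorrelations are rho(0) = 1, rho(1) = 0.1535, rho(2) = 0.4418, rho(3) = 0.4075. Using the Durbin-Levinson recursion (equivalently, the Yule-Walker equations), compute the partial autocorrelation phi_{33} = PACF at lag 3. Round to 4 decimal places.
\phi_{33} = 0.3800

The PACF at lag k is phi_{kk}, the last component of the solution
to the Yule-Walker system G_k phi = r_k where
  (G_k)_{ij} = rho(|i - j|), (r_k)_i = rho(i), i,j = 1..k.
Equivalently, Durbin-Levinson gives phi_{kk} iteratively:
  phi_{11} = rho(1)
  phi_{kk} = [rho(k) - sum_{j=1..k-1} phi_{k-1,j} rho(k-j)]
            / [1 - sum_{j=1..k-1} phi_{k-1,j} rho(j)],
  phi_{k,j} = phi_{k-1,j} - phi_{kk} phi_{k-1,k-j},  j = 1..k-1.
Step k = 1:
  phi_11 = rho(1) = 0.1535.
Step k = 2:
  phi_22 = [rho(2) - phi_11 rho(1)] / [1 - phi_11 rho(1)] = [0.4418 - (0.1535)(0.1535)] / [1 - (0.1535)(0.1535)]
         = 0.41823775 / 0.97643775 = 0.42833.
  Update: phi_21 = phi_11 - phi_22 phi_11 = 0.1535 - (0.42833)(0.1535) = 0.087751.
Step k = 3:
  phi_33 = [rho(3) - phi_21 rho(2) - phi_22 rho(1)] / [1 - phi_21 rho(1) - phi_22 rho(2)]
    numerator   = 0.4075 - (0.087751)(0.4418) - (0.42833)(0.1535) = 0.30298279
    denominator = 1 - (0.087751)(0.1535) - (0.42833)(0.4418) = 0.7972939
  phi_33 = 0.30298279 / 0.7972939 = 0.38.
Therefore phi_{33} = 0.3800.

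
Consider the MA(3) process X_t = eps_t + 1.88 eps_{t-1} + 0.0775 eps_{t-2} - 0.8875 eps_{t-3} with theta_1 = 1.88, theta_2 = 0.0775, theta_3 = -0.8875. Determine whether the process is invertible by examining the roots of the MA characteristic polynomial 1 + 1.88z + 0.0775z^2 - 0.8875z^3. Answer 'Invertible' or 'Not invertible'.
\text{Not invertible}

The MA(q) characteristic polynomial is P(z) = 1 + 1.88z + 0.0775z^2 - 0.8875z^3.
Invertibility requires all roots to lie outside the unit circle, i.e. |z| > 1 for every root.
Degree 3: look for a simple real root z0 first, then factor out (1 - z/z0) and solve the remaining quadratic.
Testing z0 = -0.8: P(-0.8) = 1 + (1.88)(-0.8) + (0.0775)(-0.8)^2 + (-0.8875)(-0.8)^3
  = 1 + (-1.504) + (0.0496) + (0.4544) = 0.  So z_0 = -0.8 is a root, |z_0| = 0.8.
Divide out the factor (1 + 1.25 z) = (1 - z/z0) (since 1/z0 = -1.25):
  P(z) = (1 + 1.25 z)(1 + (0.63) z + (-0.71) z^2)
  [check: z-coef 0.63 - (-1.25) = 1.88; z^2-coef -0.71 - (-1.25)(0.63) = 0.0775; z^3-coef -(-1.25)(-0.71) = -0.8875.]
Remaining roots from the quadratic factor 1 + (0.63) z + (-0.71) z^2:
  Set 1 + (0.63) z + (-0.71) z^2 = 0, i.e. a z^2 + b z + c = 0 with a = -0.71, b = 0.63, c = 1.
  Discriminant D = b^2 - 4ac = (0.63)^2 - 4*(-0.71)*1 = 0.3969 - (-2.84) = 3.2369.
  D >= 0, so the roots are real: z = (-b +/- sqrt(D)) / (2a) = (-0.63 +/- 1.799139) / (-1.42).
    z_1 = (-0.63 + 1.799139) / (-1.42) = -0.8233,   |z_1| = 0.8233.
    z_2 = (-0.63 - 1.799139) / (-1.42) = 1.7107,   |z_2| = 1.7107.
Moduli of all roots: 0.8000, 0.8233, 1.7107.
All moduli strictly greater than 1? No.
Verdict: Not invertible.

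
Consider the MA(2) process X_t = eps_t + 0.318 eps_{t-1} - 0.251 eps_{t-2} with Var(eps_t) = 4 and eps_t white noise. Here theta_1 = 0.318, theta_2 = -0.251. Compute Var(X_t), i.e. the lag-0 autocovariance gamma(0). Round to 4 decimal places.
\gamma(0) = 4.6565

For an MA(q) process X_t = eps_t + sum_i theta_i eps_{t-i} with
Var(eps_t) = sigma^2, the variance is
  gamma(0) = sigma^2 * (1 + sum_i theta_i^2).
  sum_i theta_i^2 = (0.318)^2 + (-0.251)^2 = 0.101124 + 0.063001 = 0.164125.
  gamma(0) = 4 * (1 + 0.164125) = 4 * 1.164125 = 4.6565.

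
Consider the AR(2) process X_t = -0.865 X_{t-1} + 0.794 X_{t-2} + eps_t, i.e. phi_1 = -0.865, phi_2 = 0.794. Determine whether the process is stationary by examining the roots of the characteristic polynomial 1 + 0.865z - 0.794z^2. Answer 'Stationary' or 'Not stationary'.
\text{Not stationary}

The AR(p) characteristic polynomial is P(z) = 1 + 0.865z - 0.794z^2.
Stationarity requires all roots to lie outside the unit circle, i.e. |z| > 1 for every root.
Set 1 + (0.865) z + (-0.794) z^2 = 0, i.e. a z^2 + b z + c = 0 with a = -0.794, b = 0.865, c = 1.
Discriminant D = b^2 - 4ac = (0.865)^2 - 4*(-0.794)*1 = 0.748225 - (-3.176) = 3.924225.
D >= 0, so the roots are real: z = (-b +/- sqrt(D)) / (2a) = (-0.865 +/- 1.980966) / (-1.588).
  z_1 = (-0.865 + 1.980966) / (-1.588) = -0.7027,   |z_1| = 0.7027.
  z_2 = (-0.865 - 1.980966) / (-1.588) = 1.7922,   |z_2| = 1.7922.
Moduli of all roots: 0.7027, 1.7922.
All moduli strictly greater than 1? No.
Verdict: Not stationary.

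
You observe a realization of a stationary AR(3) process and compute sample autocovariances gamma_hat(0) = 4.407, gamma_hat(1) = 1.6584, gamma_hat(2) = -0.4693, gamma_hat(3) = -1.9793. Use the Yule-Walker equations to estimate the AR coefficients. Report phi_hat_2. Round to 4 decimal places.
\hat\phi_{2} = -0.1110

The Yule-Walker equations for an AR(p) process read, in matrix form,
  Gamma_p phi = r_p,   with   (Gamma_p)_{ij} = gamma(|i - j|),
                       (r_p)_i = gamma(i),   i,j = 1..p.
Substitute the sample gammas (Toeplitz matrix and right-hand side of size 3):
  Gamma_p = [[4.407, 1.6584, -0.4693], [1.6584, 4.407, 1.6584], [-0.4693, 1.6584, 4.407]]
  r_p     = [1.6584, -0.4693, -1.9793]
Written out (R1..R3):
  (R1) 4.407 phi_1 + 1.6584 phi_2 - 0.4693 phi_3 = 1.6584
  (R2) 1.6584 phi_1 + 4.407 phi_2 + 1.6584 phi_3 = -0.4693
  (R3) -0.4693 phi_1 + 1.6584 phi_2 + 4.407 phi_3 = -1.9793
Gaussian elimination:
  R2 <- R2 - (1.6584/4.407) R1 = R2 - (0.37631) R1:  3.782927 phi_2 + 1.835002 phi_3 = -1.093373
  R3 <- R3 - (-0.4693/4.407) R1 = R3 - (-0.10649) R1:  1.835002 phi_2 + 4.357024 phi_3 = -1.802698
  R3 <- R3 - (1.835002/3.782927) R2 = R3 - (0.485075) R2:  3.466911 phi_3 = -1.27233
Back-substitution:
  phi_hat_3 = -1.27233 / 3.466911 = -0.366992
  phi_hat_2 = (-1.093373 - (1.835002)(-0.366992)) / 3.782927 = -0.11101
  phi_hat_1 = (1.6584 - (1.6584)(-0.11101) - (-0.4693)(-0.366992)) / 4.407 = 0.379004
So phi_hat = [0.3790, -0.1110, -0.3670].
Therefore phi_hat_2 = -0.1110.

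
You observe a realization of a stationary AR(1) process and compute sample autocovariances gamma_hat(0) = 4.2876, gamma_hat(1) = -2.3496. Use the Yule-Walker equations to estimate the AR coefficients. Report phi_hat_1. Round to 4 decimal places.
\hat\phi_{1} = -0.5480

The Yule-Walker equations for an AR(p) process read, in matrix form,
  Gamma_p phi = r_p,   with   (Gamma_p)_{ij} = gamma(|i - j|),
                       (r_p)_i = gamma(i),   i,j = 1..p.
Substitute the sample gammas (Toeplitz matrix and right-hand side of size 1):
  Gamma_p = [[4.2876]]
  r_p     = [-2.3496]
With p = 1 this is the single equation gamma(0) phi_1 = gamma(1):
  phi_hat_1 = gamma(1) / gamma(0) = -2.3496 / 4.2876 = -0.5480.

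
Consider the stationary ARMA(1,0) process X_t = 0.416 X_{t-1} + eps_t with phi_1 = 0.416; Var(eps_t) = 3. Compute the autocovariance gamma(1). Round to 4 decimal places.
\gamma(1) = 1.5092

Multiply the model equation by X_{t-k} and take expectations. With theta_0 = psi_0 = 1 and psi_j the MA(infinity) weights, this gives
  gamma(k) - sum_i phi_i gamma(k-i) = c_k,
  c_k = sigma^2 * sum_{j=k..q} theta_j psi_{j-k}   (c_k = 0 for k > q),
using gamma(-m) = gamma(m).
Pure AR (q = 0): c_0 = sigma^2 = 3, c_k = 0 for k >= 1.
Equations for k = 0 and k = 1 (AR order 1):
  gamma(0) = phi_1 gamma(1) + c_0
  gamma(1) = phi_1 gamma(0) + c_1
Substituting the second into the first: gamma(0) (1 - phi_1^2) = c_0 + phi_1 c_1, so
  gamma(0) = c_0 / (1 - phi_1^2) = 3 / (1 - (0.416)^2) = 3 / 0.826944 = 3.627815.
  gamma(1) = phi_1 gamma(0) = (0.416)(3.627815) = 1.509171.
Therefore gamma(1) = 1.5092 (to 4 decimal places).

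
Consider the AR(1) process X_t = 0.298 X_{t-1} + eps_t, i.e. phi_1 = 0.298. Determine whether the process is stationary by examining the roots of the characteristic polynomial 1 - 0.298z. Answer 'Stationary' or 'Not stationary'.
\text{Stationary}

The AR(p) characteristic polynomial is P(z) = 1 - 0.298z.
Stationarity requires all roots to lie outside the unit circle, i.e. |z| > 1 for every root.
This is linear in z: 1 + (-0.298) z = 0  =>  z = -1/(-0.298) = 3.355705,  |z| = 3.355705.
Moduli of all roots: 3.3557.
All moduli strictly greater than 1? Yes.
Verdict: Stationary.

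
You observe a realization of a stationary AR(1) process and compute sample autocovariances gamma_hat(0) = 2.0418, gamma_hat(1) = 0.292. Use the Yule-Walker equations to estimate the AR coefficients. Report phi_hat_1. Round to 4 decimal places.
\hat\phi_{1} = 0.1430

The Yule-Walker equations for an AR(p) process read, in matrix form,
  Gamma_p phi = r_p,   with   (Gamma_p)_{ij} = gamma(|i - j|),
                       (r_p)_i = gamma(i),   i,j = 1..p.
Substitute the sample gammas (Toeplitz matrix and right-hand side of size 1):
  Gamma_p = [[2.0418]]
  r_p     = [0.292]
With p = 1 this is the single equation gamma(0) phi_1 = gamma(1):
  phi_hat_1 = gamma(1) / gamma(0) = 0.292 / 2.0418 = 0.1430.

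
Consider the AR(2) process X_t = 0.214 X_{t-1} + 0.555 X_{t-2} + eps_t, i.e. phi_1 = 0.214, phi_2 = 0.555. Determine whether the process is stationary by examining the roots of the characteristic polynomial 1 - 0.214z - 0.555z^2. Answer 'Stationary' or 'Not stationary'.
\text{Stationary}

The AR(p) characteristic polynomial is P(z) = 1 - 0.214z - 0.555z^2.
Stationarity requires all roots to lie outside the unit circle, i.e. |z| > 1 for every root.
Set 1 + (-0.214) z + (-0.555) z^2 = 0, i.e. a z^2 + b z + c = 0 with a = -0.555, b = -0.214, c = 1.
Discriminant D = b^2 - 4ac = (-0.214)^2 - 4*(-0.555)*1 = 0.045796 - (-2.22) = 2.265796.
D >= 0, so the roots are real: z = (-b +/- sqrt(D)) / (2a) = (0.214 +/- 1.505256) / (-1.11).
  z_1 = (0.214 + 1.505256) / (-1.11) = -1.5489,   |z_1| = 1.5489.
  z_2 = (0.214 - 1.505256) / (-1.11) = 1.1633,   |z_2| = 1.1633.
Moduli of all roots: 1.5489, 1.1633.
All moduli strictly greater than 1? Yes.
Verdict: Stationary.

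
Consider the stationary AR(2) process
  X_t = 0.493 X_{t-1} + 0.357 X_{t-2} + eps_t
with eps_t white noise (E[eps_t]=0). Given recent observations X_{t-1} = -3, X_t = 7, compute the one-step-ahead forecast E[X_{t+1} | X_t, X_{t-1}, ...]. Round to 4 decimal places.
E[X_{t+1} \mid \mathcal F_t] = 2.3800

For an AR(p) model X_t = c + sum_i phi_i X_{t-i} + eps_t, the
one-step-ahead conditional mean is
  E[X_{t+1} | X_t, ...] = c + sum_i phi_i X_{t+1-i}.
Substitute known values:
  E[X_{t+1} | ...] = (0.493) * (7) + (0.357) * (-3)
                   = 2.3800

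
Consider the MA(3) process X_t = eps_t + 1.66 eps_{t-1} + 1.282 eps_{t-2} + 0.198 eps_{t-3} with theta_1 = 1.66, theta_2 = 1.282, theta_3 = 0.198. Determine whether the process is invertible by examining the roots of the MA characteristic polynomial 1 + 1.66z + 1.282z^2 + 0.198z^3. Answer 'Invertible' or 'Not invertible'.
\text{Invertible}

The MA(q) characteristic polynomial is P(z) = 1 + 1.66z + 1.282z^2 + 0.198z^3.
Invertibility requires all roots to lie outside the unit circle, i.e. |z| > 1 for every root.
Degree 3: look for a simple real root z0 first, then factor out (1 - z/z0) and solve the remaining quadratic.
Testing z0 = -5: P(-5) = 1 + (1.66)(-5) + (1.282)(-5)^2 + (0.198)(-5)^3
  = 1 + (-8.3) + (32.05) + (-24.75) = 0.  So z_0 = -5 is a root, |z_0| = 5.
Divide out the factor (1 + 0.2 z) = (1 - z/z0) (since 1/z0 = -0.2):
  P(z) = (1 + 0.2 z)(1 + (1.46) z + (0.99) z^2)
  [check: z-coef 1.46 - (-0.2) = 1.66; z^2-coef 0.99 - (-0.2)(1.46) = 1.282; z^3-coef -(-0.2)(0.99) = 0.198.]
Remaining roots from the quadratic factor 1 + (1.46) z + (0.99) z^2:
  Set 1 + (1.46) z + (0.99) z^2 = 0, i.e. a z^2 + b z + c = 0 with a = 0.99, b = 1.46, c = 1.
  Discriminant D = b^2 - 4ac = (1.46)^2 - 4*(0.99)*1 = 2.1316 - (3.96) = -1.8284.
  D < 0, so the roots are the complex-conjugate pair z = (-b +/- i sqrt(-D)) / (2a) = -0.7374 +/- 0.6829i.
  For a conjugate pair |z|^2 = z * conj(z) = (product of roots) = c/a = 1/(0.99) = 1.010101, so |z| = sqrt(1.010101) = 1.005 for both roots.
Moduli of all roots: 5.0000, 1.0050, 1.0050.
All moduli strictly greater than 1? Yes.
Verdict: Invertible.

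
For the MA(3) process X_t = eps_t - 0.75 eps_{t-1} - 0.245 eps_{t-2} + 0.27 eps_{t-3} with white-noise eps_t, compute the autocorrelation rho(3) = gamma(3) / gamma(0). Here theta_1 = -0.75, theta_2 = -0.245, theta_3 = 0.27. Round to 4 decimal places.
\rho(3) = 0.1593

For an MA(q) process with theta_0 = 1, the autocovariance is
  gamma(k) = sigma^2 * sum_{i=0..q-k} theta_i * theta_{i+k},
and rho(k) = gamma(k) / gamma(0). Sigma^2 cancels.
  numerator   = (1)*(0.27) = 0.27.
  denominator = (1)^2 + (-0.75)^2 + (-0.245)^2 + (0.27)^2 = 1.695425.
  rho(3) = 0.27 / 1.695425 = 0.1593.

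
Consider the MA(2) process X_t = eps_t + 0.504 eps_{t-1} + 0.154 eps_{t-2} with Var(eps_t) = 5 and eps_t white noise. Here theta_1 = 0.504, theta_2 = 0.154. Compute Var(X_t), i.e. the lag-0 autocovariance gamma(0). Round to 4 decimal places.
\gamma(0) = 6.3887

For an MA(q) process X_t = eps_t + sum_i theta_i eps_{t-i} with
Var(eps_t) = sigma^2, the variance is
  gamma(0) = sigma^2 * (1 + sum_i theta_i^2).
  sum_i theta_i^2 = (0.504)^2 + (0.154)^2 = 0.254016 + 0.023716 = 0.277732.
  gamma(0) = 5 * (1 + 0.277732) = 5 * 1.277732 = 6.38866, which rounds to 6.3887.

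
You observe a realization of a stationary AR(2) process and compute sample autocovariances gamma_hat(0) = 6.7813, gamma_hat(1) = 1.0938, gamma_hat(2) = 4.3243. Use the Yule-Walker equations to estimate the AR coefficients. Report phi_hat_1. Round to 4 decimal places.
\hat\phi_{1} = 0.0600

The Yule-Walker equations for an AR(p) process read, in matrix form,
  Gamma_p phi = r_p,   with   (Gamma_p)_{ij} = gamma(|i - j|),
                       (r_p)_i = gamma(i),   i,j = 1..p.
Substitute the sample gammas (Toeplitz matrix and right-hand side of size 2):
  Gamma_p = [[6.7813, 1.0938], [1.0938, 6.7813]]
  r_p     = [1.0938, 4.3243]
Written out:
  6.7813 phi_1 + 1.0938 phi_2 = 1.0938
  1.0938 phi_1 + 6.7813 phi_2 = 4.3243
Solve by Cramer's rule:
  det = gamma(0)^2 - gamma(1)^2 = (6.7813)^2 - (1.0938)^2 = 45.98602969 - 1.19639844 = 44.78963125
  phi_hat_1 = [gamma(1) gamma(0) - gamma(1) gamma(2)] / det = [(1.0938)(6.7813) - (1.0938)(4.3243)] / 44.78963125 = 2.6874666 / 44.78963125 = 0.06
  phi_hat_2 = [gamma(0) gamma(2) - gamma(1)^2] / det = [(6.7813)(4.3243) - (1.0938)^2] / 44.78963125 = 28.12797715 / 44.78963125 = 0.628
So phi_hat = [0.0600, 0.6280].
Therefore phi_hat_1 = 0.0600.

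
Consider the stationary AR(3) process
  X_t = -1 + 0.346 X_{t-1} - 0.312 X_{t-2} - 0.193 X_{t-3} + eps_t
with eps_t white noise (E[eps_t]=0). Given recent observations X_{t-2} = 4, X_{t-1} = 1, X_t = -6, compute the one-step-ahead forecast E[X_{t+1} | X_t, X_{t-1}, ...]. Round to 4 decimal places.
E[X_{t+1} \mid \mathcal F_t] = -4.1600

For an AR(p) model X_t = c + sum_i phi_i X_{t-i} + eps_t, the
one-step-ahead conditional mean is
  E[X_{t+1} | X_t, ...] = c + sum_i phi_i X_{t+1-i}.
Substitute known values:
  E[X_{t+1} | ...] = -1 + (0.346) * (-6) + (-0.312) * (1) + (-0.193) * (4)
                   = -4.1600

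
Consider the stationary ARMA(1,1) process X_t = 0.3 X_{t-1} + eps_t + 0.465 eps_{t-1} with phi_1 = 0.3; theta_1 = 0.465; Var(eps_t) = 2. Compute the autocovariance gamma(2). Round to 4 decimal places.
\gamma(2) = 0.5748

Multiply the model equation by X_{t-k} and take expectations. With theta_0 = psi_0 = 1 and psi_j the MA(infinity) weights, this gives
  gamma(k) - sum_i phi_i gamma(k-i) = c_k,
  c_k = sigma^2 * sum_{j=k..q} theta_j psi_{j-k}   (c_k = 0 for k > q),
using gamma(-m) = gamma(m).
psi-weights needed (psi_j = theta_j + sum_i phi_i psi_{j-i}):
  psi_1 = theta_1 + phi_1 = 0.465 + (0.3) = 0.765
Right-hand sides:
  c_0 = sigma^2 (1 + theta_1 psi_1) = 2 * (1 + (0.465)(0.765)) = 2 * 1.355725 = 2.71145
  c_1 = sigma^2 theta_1 = 2 * (0.465) = 0.93
  c_2 = 0
Equations for k = 0 and k = 1 (AR order 1):
  gamma(0) = phi_1 gamma(1) + c_0
  gamma(1) = phi_1 gamma(0) + c_1
Substituting the second into the first: gamma(0) (1 - phi_1^2) = c_0 + phi_1 c_1, so
  gamma(0) = (c_0 + phi_1 c_1) / (1 - phi_1^2) = (2.71145 + (0.3)(0.93)) / (1 - (0.3)^2) = 2.99045 / 0.91 = 3.286209.
  gamma(1) = phi_1 gamma(0) + c_1 = (0.3)(3.286209) + (0.93) = 1.915863.
For k = 2 (> q): gamma(2) = phi_1 gamma(1) = (0.3)(1.915863) = 0.574759.
Therefore gamma(2) = 0.5748 (to 4 decimal places).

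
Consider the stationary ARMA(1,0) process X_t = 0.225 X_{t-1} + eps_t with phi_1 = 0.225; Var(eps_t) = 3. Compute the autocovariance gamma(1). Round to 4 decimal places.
\gamma(1) = 0.7110

Multiply the model equation by X_{t-k} and take expectations. With theta_0 = psi_0 = 1 and psi_j the MA(infinity) weights, this gives
  gamma(k) - sum_i phi_i gamma(k-i) = c_k,
  c_k = sigma^2 * sum_{j=k..q} theta_j psi_{j-k}   (c_k = 0 for k > q),
using gamma(-m) = gamma(m).
Pure AR (q = 0): c_0 = sigma^2 = 3, c_k = 0 for k >= 1.
Equations for k = 0 and k = 1 (AR order 1):
  gamma(0) = phi_1 gamma(1) + c_0
  gamma(1) = phi_1 gamma(0) + c_1
Substituting the second into the first: gamma(0) (1 - phi_1^2) = c_0 + phi_1 c_1, so
  gamma(0) = c_0 / (1 - phi_1^2) = 3 / (1 - (0.225)^2) = 3 / 0.949375 = 3.159974.
  gamma(1) = phi_1 gamma(0) = (0.225)(3.159974) = 0.710994.
Therefore gamma(1) = 0.7110 (to 4 decimal places).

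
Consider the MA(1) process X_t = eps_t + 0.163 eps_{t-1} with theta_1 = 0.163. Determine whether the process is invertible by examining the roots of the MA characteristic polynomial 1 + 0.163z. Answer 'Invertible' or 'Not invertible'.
\text{Invertible}

The MA(q) characteristic polynomial is P(z) = 1 + 0.163z.
Invertibility requires all roots to lie outside the unit circle, i.e. |z| > 1 for every root.
This is linear in z: 1 + (0.163) z = 0  =>  z = -1/(0.163) = -6.134969,  |z| = 6.134969.
Moduli of all roots: 6.1350.
All moduli strictly greater than 1? Yes.
Verdict: Invertible.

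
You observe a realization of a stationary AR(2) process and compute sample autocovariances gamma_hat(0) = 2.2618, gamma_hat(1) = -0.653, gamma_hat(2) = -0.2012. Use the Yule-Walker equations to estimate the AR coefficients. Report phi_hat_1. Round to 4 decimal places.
\hat\phi_{1} = -0.3430

The Yule-Walker equations for an AR(p) process read, in matrix form,
  Gamma_p phi = r_p,   with   (Gamma_p)_{ij} = gamma(|i - j|),
                       (r_p)_i = gamma(i),   i,j = 1..p.
Substitute the sample gammas (Toeplitz matrix and right-hand side of size 2):
  Gamma_p = [[2.2618, -0.653], [-0.653, 2.2618]]
  r_p     = [-0.653, -0.2012]
Written out:
  2.2618 phi_1 - 0.653 phi_2 = -0.653
  -0.653 phi_1 + 2.2618 phi_2 = -0.2012
Solve by Cramer's rule:
  det = gamma(0)^2 - gamma(1)^2 = (2.2618)^2 - (-0.653)^2 = 5.11573924 - 0.426409 = 4.68933024
  phi_hat_1 = [gamma(1) gamma(0) - gamma(1) gamma(2)] / det = [(-0.653)(2.2618) - (-0.653)(-0.2012)] / 4.68933024 = -1.608339 / 4.68933024 = -0.343
  phi_hat_2 = [gamma(0) gamma(2) - gamma(1)^2] / det = [(2.2618)(-0.2012) - (-0.653)^2] / 4.68933024 = -0.88148316 / 4.68933024 = -0.188
So phi_hat = [-0.3430, -0.1880].
Therefore phi_hat_1 = -0.3430.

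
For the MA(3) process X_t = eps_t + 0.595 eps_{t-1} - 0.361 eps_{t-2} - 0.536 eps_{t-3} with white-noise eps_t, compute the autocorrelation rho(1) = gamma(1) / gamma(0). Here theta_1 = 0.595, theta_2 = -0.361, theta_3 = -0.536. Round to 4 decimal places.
\rho(1) = 0.3238

For an MA(q) process with theta_0 = 1, the autocovariance is
  gamma(k) = sigma^2 * sum_{i=0..q-k} theta_i * theta_{i+k},
and rho(k) = gamma(k) / gamma(0). Sigma^2 cancels.
  numerator   = (1)*(0.595) + (0.595)*(-0.361) + (-0.361)*(-0.536) = 0.573701.
  denominator = (1)^2 + (0.595)^2 + (-0.361)^2 + (-0.536)^2 = 1.771642.
  rho(1) = 0.573701 / 1.771642 = 0.3238.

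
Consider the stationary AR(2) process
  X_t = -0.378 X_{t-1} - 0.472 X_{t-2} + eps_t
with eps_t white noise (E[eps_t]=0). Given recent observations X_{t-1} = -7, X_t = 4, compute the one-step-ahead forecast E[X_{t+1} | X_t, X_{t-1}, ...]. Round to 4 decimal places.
E[X_{t+1} \mid \mathcal F_t] = 1.7920

For an AR(p) model X_t = c + sum_i phi_i X_{t-i} + eps_t, the
one-step-ahead conditional mean is
  E[X_{t+1} | X_t, ...] = c + sum_i phi_i X_{t+1-i}.
Substitute known values:
  E[X_{t+1} | ...] = (-0.378) * (4) + (-0.472) * (-7)
                   = 1.7920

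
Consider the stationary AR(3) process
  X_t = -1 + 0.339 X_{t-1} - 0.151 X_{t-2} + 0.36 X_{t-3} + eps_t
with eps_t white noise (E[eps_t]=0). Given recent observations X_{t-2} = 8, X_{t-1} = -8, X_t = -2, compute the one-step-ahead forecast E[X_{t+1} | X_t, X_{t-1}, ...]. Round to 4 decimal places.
E[X_{t+1} \mid \mathcal F_t] = 2.4100

For an AR(p) model X_t = c + sum_i phi_i X_{t-i} + eps_t, the
one-step-ahead conditional mean is
  E[X_{t+1} | X_t, ...] = c + sum_i phi_i X_{t+1-i}.
Substitute known values:
  E[X_{t+1} | ...] = -1 + (0.339) * (-2) + (-0.151) * (-8) + (0.36) * (8)
                   = 2.4100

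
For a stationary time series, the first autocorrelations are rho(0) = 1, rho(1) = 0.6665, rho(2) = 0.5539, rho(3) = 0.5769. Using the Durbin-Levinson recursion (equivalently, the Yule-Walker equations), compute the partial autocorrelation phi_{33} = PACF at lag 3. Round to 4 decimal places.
\phi_{33} = 0.2791

The PACF at lag k is phi_{kk}, the last component of the solution
to the Yule-Walker system G_k phi = r_k where
  (G_k)_{ij} = rho(|i - j|), (r_k)_i = rho(i), i,j = 1..k.
Equivalently, Durbin-Levinson gives phi_{kk} iteratively:
  phi_{11} = rho(1)
  phi_{kk} = [rho(k) - sum_{j=1..k-1} phi_{k-1,j} rho(k-j)]
            / [1 - sum_{j=1..k-1} phi_{k-1,j} rho(j)],
  phi_{k,j} = phi_{k-1,j} - phi_{kk} phi_{k-1,k-j},  j = 1..k-1.
Step k = 1:
  phi_11 = rho(1) = 0.6665.
Step k = 2:
  phi_22 = [rho(2) - phi_11 rho(1)] / [1 - phi_11 rho(1)] = [0.5539 - (0.6665)(0.6665)] / [1 - (0.6665)(0.6665)]
         = 0.10967775 / 0.55577775 = 0.197341.
  Update: phi_21 = phi_11 - phi_22 phi_11 = 0.6665 - (0.197341)(0.6665) = 0.534972.
Step k = 3:
  phi_33 = [rho(3) - phi_21 rho(2) - phi_22 rho(1)] / [1 - phi_21 rho(1) - phi_22 rho(2)]
    numerator   = 0.5769 - (0.534972)(0.5539) - (0.197341)(0.6665) = 0.1490511
    denominator = 1 - (0.534972)(0.6665) - (0.197341)(0.5539) = 0.53413383
  phi_33 = 0.1490511 / 0.53413383 = 0.2791.
Therefore phi_{33} = 0.2791.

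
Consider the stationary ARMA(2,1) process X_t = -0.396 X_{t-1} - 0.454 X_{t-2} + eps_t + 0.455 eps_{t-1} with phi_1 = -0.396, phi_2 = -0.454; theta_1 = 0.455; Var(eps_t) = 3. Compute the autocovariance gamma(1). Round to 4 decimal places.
\gamma(1) = -0.1275

Multiply the model equation by X_{t-k} and take expectations. With theta_0 = psi_0 = 1 and psi_j the MA(infinity) weights, this gives
  gamma(k) - sum_i phi_i gamma(k-i) = c_k,
  c_k = sigma^2 * sum_{j=k..q} theta_j psi_{j-k}   (c_k = 0 for k > q),
using gamma(-m) = gamma(m).
psi-weights needed (psi_j = theta_j + sum_i phi_i psi_{j-i}):
  psi_1 = theta_1 + phi_1 = 0.455 + (-0.396) = 0.059
Right-hand sides:
  c_0 = sigma^2 (1 + theta_1 psi_1) = 3 * (1 + (0.455)(0.059)) = 3 * 1.026845 = 3.080535
  c_1 = sigma^2 theta_1 = 3 * (0.455) = 1.365
  c_2 = 0
Equations for k = 0, 1, 2 (AR order 2, c_2 = 0):
  (E0) gamma(0) = phi_1 gamma(1) + phi_2 gamma(2) + c_0
  (E1) gamma(1) = phi_1 gamma(0) + phi_2 gamma(1) + c_1
  (E2) gamma(2) = phi_1 gamma(1) + phi_2 gamma(0)
From (E1): gamma(1) = A gamma(0) + B with
  A = phi_1 / (1 - phi_2) = -0.396 / 1.454 = -0.272352,   B = c_1 / (1 - phi_2) = 1.365 / 1.454 = 0.93879.
Insert (E2) into (E0): gamma(0) (1 - phi_2^2) = phi_1 (1 + phi_2) gamma(1) + c_0.
  phi_1 (1 + phi_2) = (-0.396)(0.546) = -0.216216,   1 - phi_2^2 = 0.793884.
Replace gamma(1) by A gamma(0) + B and collect gamma(0):
  gamma(0) [0.793884 - (-0.216216)(-0.272352)] = (-0.216216)(0.93879) + 3.080535
  gamma(0) * 0.734997 = 2.877554
  gamma(0) = 2.877554 / 0.734997 = 3.915054.
  gamma(1) = A gamma(0) + B = (-0.272352)(3.915054) + (0.93879) = -0.127484.
Therefore gamma(1) = -0.1275 (to 4 decimal places).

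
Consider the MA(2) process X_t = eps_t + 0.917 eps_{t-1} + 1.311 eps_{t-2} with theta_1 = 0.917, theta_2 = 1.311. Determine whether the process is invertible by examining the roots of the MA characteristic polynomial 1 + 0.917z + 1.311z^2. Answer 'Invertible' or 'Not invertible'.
\text{Not invertible}

The MA(q) characteristic polynomial is P(z) = 1 + 0.917z + 1.311z^2.
Invertibility requires all roots to lie outside the unit circle, i.e. |z| > 1 for every root.
Set 1 + (0.917) z + (1.311) z^2 = 0, i.e. a z^2 + b z + c = 0 with a = 1.311, b = 0.917, c = 1.
Discriminant D = b^2 - 4ac = (0.917)^2 - 4*(1.311)*1 = 0.840889 - (5.244) = -4.403111.
D < 0, so the roots are the complex-conjugate pair z = (-b +/- i sqrt(-D)) / (2a) = -0.3497 +/- 0.8003i.
For a conjugate pair |z|^2 = z * conj(z) = (product of roots) = c/a = 1/(1.311) = 0.762777, so |z| = sqrt(0.762777) = 0.8734 for both roots.
Moduli of all roots: 0.8734, 0.8734.
All moduli strictly greater than 1? No.
Verdict: Not invertible.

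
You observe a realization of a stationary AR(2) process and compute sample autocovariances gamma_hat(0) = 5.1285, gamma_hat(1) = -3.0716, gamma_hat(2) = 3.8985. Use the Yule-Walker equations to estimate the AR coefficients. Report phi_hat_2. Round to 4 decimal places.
\hat\phi_{2} = 0.6260

The Yule-Walker equations for an AR(p) process read, in matrix form,
  Gamma_p phi = r_p,   with   (Gamma_p)_{ij} = gamma(|i - j|),
                       (r_p)_i = gamma(i),   i,j = 1..p.
Substitute the sample gammas (Toeplitz matrix and right-hand side of size 2):
  Gamma_p = [[5.1285, -3.0716], [-3.0716, 5.1285]]
  r_p     = [-3.0716, 3.8985]
Written out:
  5.1285 phi_1 - 3.0716 phi_2 = -3.0716
  -3.0716 phi_1 + 5.1285 phi_2 = 3.8985
Solve by Cramer's rule:
  det = gamma(0)^2 - gamma(1)^2 = (5.1285)^2 - (-3.0716)^2 = 26.30151225 - 9.43472656 = 16.86678569
  phi_hat_1 = [gamma(1) gamma(0) - gamma(1) gamma(2)] / det = [(-3.0716)(5.1285) - (-3.0716)(3.8985)] / 16.86678569 = -3.778068 / 16.86678569 = -0.224
  phi_hat_2 = [gamma(0) gamma(2) - gamma(1)^2] / det = [(5.1285)(3.8985) - (-3.0716)^2] / 16.86678569 = 10.55873069 / 16.86678569 = 0.626
So phi_hat = [-0.2240, 0.6260].
Therefore phi_hat_2 = 0.6260.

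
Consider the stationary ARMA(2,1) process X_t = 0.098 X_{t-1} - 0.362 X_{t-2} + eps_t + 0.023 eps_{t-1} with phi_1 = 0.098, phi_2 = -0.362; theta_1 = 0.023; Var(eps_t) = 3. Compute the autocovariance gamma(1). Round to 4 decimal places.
\gamma(1) = 0.3013

Multiply the model equation by X_{t-k} and take expectations. With theta_0 = psi_0 = 1 and psi_j the MA(infinity) weights, this gives
  gamma(k) - sum_i phi_i gamma(k-i) = c_k,
  c_k = sigma^2 * sum_{j=k..q} theta_j psi_{j-k}   (c_k = 0 for k > q),
using gamma(-m) = gamma(m).
psi-weights needed (psi_j = theta_j + sum_i phi_i psi_{j-i}):
  psi_1 = theta_1 + phi_1 = 0.023 + (0.098) = 0.121
Right-hand sides:
  c_0 = sigma^2 (1 + theta_1 psi_1) = 3 * (1 + (0.023)(0.121)) = 3 * 1.002783 = 3.008349
  c_1 = sigma^2 theta_1 = 3 * (0.023) = 0.069
  c_2 = 0
Equations for k = 0, 1, 2 (AR order 2, c_2 = 0):
  (E0) gamma(0) = phi_1 gamma(1) + phi_2 gamma(2) + c_0
  (E1) gamma(1) = phi_1 gamma(0) + phi_2 gamma(1) + c_1
  (E2) gamma(2) = phi_1 gamma(1) + phi_2 gamma(0)
From (E1): gamma(1) = A gamma(0) + B with
  A = phi_1 / (1 - phi_2) = 0.098 / 1.362 = 0.071953,   B = c_1 / (1 - phi_2) = 0.069 / 1.362 = 0.050661.
Insert (E2) into (E0): gamma(0) (1 - phi_2^2) = phi_1 (1 + phi_2) gamma(1) + c_0.
  phi_1 (1 + phi_2) = (0.098)(0.638) = 0.062524,   1 - phi_2^2 = 0.868956.
Replace gamma(1) by A gamma(0) + B and collect gamma(0):
  gamma(0) [0.868956 - (0.062524)(0.071953)] = (0.062524)(0.050661) + 3.008349
  gamma(0) * 0.864457 = 3.011517
  gamma(0) = 3.011517 / 0.864457 = 3.483708.
  gamma(1) = A gamma(0) + B = (0.071953)(3.483708) + (0.050661) = 0.301324.
Therefore gamma(1) = 0.3013 (to 4 decimal places).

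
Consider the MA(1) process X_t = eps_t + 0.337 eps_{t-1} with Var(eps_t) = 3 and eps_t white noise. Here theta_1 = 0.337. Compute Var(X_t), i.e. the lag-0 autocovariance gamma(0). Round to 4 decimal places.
\gamma(0) = 3.3407

For an MA(q) process X_t = eps_t + sum_i theta_i eps_{t-i} with
Var(eps_t) = sigma^2, the variance is
  gamma(0) = sigma^2 * (1 + sum_i theta_i^2).
  sum_i theta_i^2 = (0.337)^2 = 0.113569.
  gamma(0) = 3 * (1 + 0.113569) = 3 * 1.113569 = 3.340707, which rounds to 3.3407.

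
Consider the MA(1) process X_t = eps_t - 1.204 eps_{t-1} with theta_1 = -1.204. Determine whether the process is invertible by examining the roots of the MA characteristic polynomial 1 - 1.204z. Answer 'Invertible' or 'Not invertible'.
\text{Not invertible}

The MA(q) characteristic polynomial is P(z) = 1 - 1.204z.
Invertibility requires all roots to lie outside the unit circle, i.e. |z| > 1 for every root.
This is linear in z: 1 + (-1.204) z = 0  =>  z = -1/(-1.204) = 0.830565,  |z| = 0.830565.
Moduli of all roots: 0.8306.
All moduli strictly greater than 1? No.
Verdict: Not invertible.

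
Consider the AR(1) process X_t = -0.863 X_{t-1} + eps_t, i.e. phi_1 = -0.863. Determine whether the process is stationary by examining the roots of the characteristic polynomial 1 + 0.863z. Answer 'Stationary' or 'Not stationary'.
\text{Stationary}

The AR(p) characteristic polynomial is P(z) = 1 + 0.863z.
Stationarity requires all roots to lie outside the unit circle, i.e. |z| > 1 for every root.
This is linear in z: 1 + (0.863) z = 0  =>  z = -1/(0.863) = -1.158749,  |z| = 1.158749.
Moduli of all roots: 1.1587.
All moduli strictly greater than 1? Yes.
Verdict: Stationary.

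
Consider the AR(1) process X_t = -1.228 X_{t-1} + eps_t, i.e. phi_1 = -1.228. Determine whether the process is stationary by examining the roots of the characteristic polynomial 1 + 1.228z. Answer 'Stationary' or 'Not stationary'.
\text{Not stationary}

The AR(p) characteristic polynomial is P(z) = 1 + 1.228z.
Stationarity requires all roots to lie outside the unit circle, i.e. |z| > 1 for every root.
This is linear in z: 1 + (1.228) z = 0  =>  z = -1/(1.228) = -0.814332,  |z| = 0.814332.
Moduli of all roots: 0.8143.
All moduli strictly greater than 1? No.
Verdict: Not stationary.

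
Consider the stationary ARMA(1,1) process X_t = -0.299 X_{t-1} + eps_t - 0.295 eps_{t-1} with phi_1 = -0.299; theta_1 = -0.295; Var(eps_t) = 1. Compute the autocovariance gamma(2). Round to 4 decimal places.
\gamma(2) = 0.2122

Multiply the model equation by X_{t-k} and take expectations. With theta_0 = psi_0 = 1 and psi_j the MA(infinity) weights, this gives
  gamma(k) - sum_i phi_i gamma(k-i) = c_k,
  c_k = sigma^2 * sum_{j=k..q} theta_j psi_{j-k}   (c_k = 0 for k > q),
using gamma(-m) = gamma(m).
psi-weights needed (psi_j = theta_j + sum_i phi_i psi_{j-i}):
  psi_1 = theta_1 + phi_1 = -0.295 + (-0.299) = -0.594
Right-hand sides:
  c_0 = sigma^2 (1 + theta_1 psi_1) = 1 * (1 + (-0.295)(-0.594)) = 1 * 1.17523 = 1.17523
  c_1 = sigma^2 theta_1 = 1 * (-0.295) = -0.295
  c_2 = 0
Equations for k = 0 and k = 1 (AR order 1):
  gamma(0) = phi_1 gamma(1) + c_0
  gamma(1) = phi_1 gamma(0) + c_1
Substituting the second into the first: gamma(0) (1 - phi_1^2) = c_0 + phi_1 c_1, so
  gamma(0) = (c_0 + phi_1 c_1) / (1 - phi_1^2) = (1.17523 + (-0.299)(-0.295)) / (1 - (-0.299)^2) = 1.263435 / 0.910599 = 1.387477.
  gamma(1) = phi_1 gamma(0) + c_1 = (-0.299)(1.387477) + (-0.295) = -0.709856.
For k = 2 (> q): gamma(2) = phi_1 gamma(1) = (-0.299)(-0.709856) = 0.212247.
Therefore gamma(2) = 0.2122 (to 4 decimal places).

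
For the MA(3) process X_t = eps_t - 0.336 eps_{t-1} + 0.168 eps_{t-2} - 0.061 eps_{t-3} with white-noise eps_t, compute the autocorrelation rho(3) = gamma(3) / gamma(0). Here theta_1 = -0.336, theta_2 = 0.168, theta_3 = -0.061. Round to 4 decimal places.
\rho(3) = -0.0533

For an MA(q) process with theta_0 = 1, the autocovariance is
  gamma(k) = sigma^2 * sum_{i=0..q-k} theta_i * theta_{i+k},
and rho(k) = gamma(k) / gamma(0). Sigma^2 cancels.
  numerator   = (1)*(-0.061) = -0.061.
  denominator = (1)^2 + (-0.336)^2 + (0.168)^2 + (-0.061)^2 = 1.144841.
  rho(3) = -0.061 / 1.144841 = -0.0533.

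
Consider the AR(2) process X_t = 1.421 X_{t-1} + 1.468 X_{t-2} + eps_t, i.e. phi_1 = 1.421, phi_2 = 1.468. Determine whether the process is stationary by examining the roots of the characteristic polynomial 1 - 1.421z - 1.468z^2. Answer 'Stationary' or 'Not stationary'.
\text{Not stationary}

The AR(p) characteristic polynomial is P(z) = 1 - 1.421z - 1.468z^2.
Stationarity requires all roots to lie outside the unit circle, i.e. |z| > 1 for every root.
Set 1 + (-1.421) z + (-1.468) z^2 = 0, i.e. a z^2 + b z + c = 0 with a = -1.468, b = -1.421, c = 1.
Discriminant D = b^2 - 4ac = (-1.421)^2 - 4*(-1.468)*1 = 2.019241 - (-5.872) = 7.891241.
D >= 0, so the roots are real: z = (-b +/- sqrt(D)) / (2a) = (1.421 +/- 2.809135) / (-2.936).
  z_1 = (1.421 + 2.809135) / (-2.936) = -1.4408,   |z_1| = 1.4408.
  z_2 = (1.421 - 2.809135) / (-2.936) = 0.4728,   |z_2| = 0.4728.
Moduli of all roots: 1.4408, 0.4728.
All moduli strictly greater than 1? No.
Verdict: Not stationary.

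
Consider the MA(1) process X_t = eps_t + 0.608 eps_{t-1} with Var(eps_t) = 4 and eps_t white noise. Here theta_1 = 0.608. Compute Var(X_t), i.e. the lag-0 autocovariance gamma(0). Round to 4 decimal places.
\gamma(0) = 5.4787

For an MA(q) process X_t = eps_t + sum_i theta_i eps_{t-i} with
Var(eps_t) = sigma^2, the variance is
  gamma(0) = sigma^2 * (1 + sum_i theta_i^2).
  sum_i theta_i^2 = (0.608)^2 = 0.369664.
  gamma(0) = 4 * (1 + 0.369664) = 4 * 1.369664 = 5.478656, which rounds to 5.4787.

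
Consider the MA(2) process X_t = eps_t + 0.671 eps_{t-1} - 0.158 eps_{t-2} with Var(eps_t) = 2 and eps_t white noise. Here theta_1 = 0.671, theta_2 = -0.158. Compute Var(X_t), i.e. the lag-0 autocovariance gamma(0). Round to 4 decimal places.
\gamma(0) = 2.9504

For an MA(q) process X_t = eps_t + sum_i theta_i eps_{t-i} with
Var(eps_t) = sigma^2, the variance is
  gamma(0) = sigma^2 * (1 + sum_i theta_i^2).
  sum_i theta_i^2 = (0.671)^2 + (-0.158)^2 = 0.450241 + 0.024964 = 0.475205.
  gamma(0) = 2 * (1 + 0.475205) = 2 * 1.475205 = 2.95041, which rounds to 2.9504.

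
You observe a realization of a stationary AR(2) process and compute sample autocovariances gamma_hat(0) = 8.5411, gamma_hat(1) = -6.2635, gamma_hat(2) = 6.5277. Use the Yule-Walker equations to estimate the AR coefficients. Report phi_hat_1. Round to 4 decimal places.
\hat\phi_{1} = -0.3740

The Yule-Walker equations for an AR(p) process read, in matrix form,
  Gamma_p phi = r_p,   with   (Gamma_p)_{ij} = gamma(|i - j|),
                       (r_p)_i = gamma(i),   i,j = 1..p.
Substitute the sample gammas (Toeplitz matrix and right-hand side of size 2):
  Gamma_p = [[8.5411, -6.2635], [-6.2635, 8.5411]]
  r_p     = [-6.2635, 6.5277]
Written out:
  8.5411 phi_1 - 6.2635 phi_2 = -6.2635
  -6.2635 phi_1 + 8.5411 phi_2 = 6.5277
Solve by Cramer's rule:
  det = gamma(0)^2 - gamma(1)^2 = (8.5411)^2 - (-6.2635)^2 = 72.95038921 - 39.23143225 = 33.71895696
  phi_hat_1 = [gamma(1) gamma(0) - gamma(1) gamma(2)] / det = [(-6.2635)(8.5411) - (-6.2635)(6.5277)] / 33.71895696 = -12.6109309 / 33.71895696 = -0.374
  phi_hat_2 = [gamma(0) gamma(2) - gamma(1)^2] / det = [(8.5411)(6.5277) - (-6.2635)^2] / 33.71895696 = 16.52230622 / 33.71895696 = 0.49
So phi_hat = [-0.3740, 0.4900].
Therefore phi_hat_1 = -0.3740.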